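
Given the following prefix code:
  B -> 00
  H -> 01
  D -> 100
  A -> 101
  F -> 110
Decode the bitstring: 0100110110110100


Decoding step by step:
Bits 01 -> H
Bits 00 -> B
Bits 110 -> F
Bits 110 -> F
Bits 110 -> F
Bits 100 -> D


Decoded message: HBFFFD


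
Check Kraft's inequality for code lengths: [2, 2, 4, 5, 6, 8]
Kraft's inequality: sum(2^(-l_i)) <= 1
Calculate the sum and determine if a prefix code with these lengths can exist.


Sum = 2^(-2) + 2^(-2) + 2^(-4) + 2^(-5) + 2^(-6) + 2^(-8)
    = 0.25 + 0.25 + 0.0625 + 0.03125 + 0.015625 + 0.00390625
    = 157/256 = 0.61328125
Since 0.61328125 <= 1, Kraft's inequality IS satisfied.
A prefix code with these lengths CAN exist.

Kraft sum = 0.61328125. Satisfied.


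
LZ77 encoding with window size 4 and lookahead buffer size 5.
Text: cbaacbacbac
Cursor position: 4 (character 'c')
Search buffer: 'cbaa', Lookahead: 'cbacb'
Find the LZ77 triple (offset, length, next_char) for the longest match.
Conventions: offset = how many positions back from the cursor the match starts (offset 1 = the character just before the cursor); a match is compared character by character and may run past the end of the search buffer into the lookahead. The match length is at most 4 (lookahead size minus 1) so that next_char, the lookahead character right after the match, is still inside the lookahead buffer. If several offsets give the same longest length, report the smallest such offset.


Try each offset into the search buffer:
  offset=1 (pos 3, char 'a'): match length 0
  offset=2 (pos 2, char 'a'): match length 0
  offset=3 (pos 1, char 'b'): match length 0
  offset=4 (pos 0, char 'c'): match length 3
Longest match has length 3 at offset 4.
next_char = character at position 4 + 3 = 7 -> 'c'

Best match: offset=4, length=3 (matching 'cba' starting at position 0)
LZ77 triple: (4, 3, 'c')


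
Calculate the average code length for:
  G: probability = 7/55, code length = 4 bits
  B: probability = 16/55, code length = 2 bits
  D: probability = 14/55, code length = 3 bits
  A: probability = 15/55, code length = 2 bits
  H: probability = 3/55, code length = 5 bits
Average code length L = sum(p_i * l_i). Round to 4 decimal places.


Weighted contributions p_i * l_i:
  G: (7/55) * 4 = 28/55
  B: (16/55) * 2 = 32/55
  D: (14/55) * 3 = 42/55
  A: (15/55) * 2 = 30/55
  H: (3/55) * 5 = 15/55
Sum = (28 + 32 + 42 + 30 + 15)/55 = 147/55

L = 147/55 = 2.6727 bits/symbol


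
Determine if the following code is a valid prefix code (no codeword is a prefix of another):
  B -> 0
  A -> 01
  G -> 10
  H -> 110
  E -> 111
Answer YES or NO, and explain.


Checking each pair (does one codeword prefix another?):
  B='0' vs A='01': prefix -- VIOLATION

NO -- this is NOT a valid prefix code. B (0) is a prefix of A (01).


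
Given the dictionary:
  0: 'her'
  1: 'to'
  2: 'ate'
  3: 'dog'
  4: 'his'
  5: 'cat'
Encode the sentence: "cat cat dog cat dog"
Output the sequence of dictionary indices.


Look up each word in the dictionary:
  'cat' -> 5
  'cat' -> 5
  'dog' -> 3
  'cat' -> 5
  'dog' -> 3

Encoded: [5, 5, 3, 5, 3]


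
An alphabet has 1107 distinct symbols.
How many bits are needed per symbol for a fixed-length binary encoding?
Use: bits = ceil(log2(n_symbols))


log2(1107) = 10.1124
Bracket: 2^10 = 1024 < 1107 <= 2^11 = 2048
So ceil(log2(1107)) = 11

bits = ceil(log2(1107)) = ceil(10.1124) = 11 bits


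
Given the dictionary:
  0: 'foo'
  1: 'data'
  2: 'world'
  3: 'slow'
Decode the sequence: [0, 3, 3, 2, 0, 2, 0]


Look up each index in the dictionary:
  0 -> 'foo'
  3 -> 'slow'
  3 -> 'slow'
  2 -> 'world'
  0 -> 'foo'
  2 -> 'world'
  0 -> 'foo'

Decoded: "foo slow slow world foo world foo"


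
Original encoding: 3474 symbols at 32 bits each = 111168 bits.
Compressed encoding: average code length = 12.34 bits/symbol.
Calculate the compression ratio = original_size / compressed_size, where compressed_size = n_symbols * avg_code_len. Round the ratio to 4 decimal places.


original_size = n_symbols * orig_bits = 3474 * 32 = 111168 bits
compressed_size = n_symbols * avg_code_len = 3474 * 12.34 = 42869.16 bits
ratio = original_size / compressed_size = 111168 / 42869.16 = 2.5932

Compression ratio = 2.5932


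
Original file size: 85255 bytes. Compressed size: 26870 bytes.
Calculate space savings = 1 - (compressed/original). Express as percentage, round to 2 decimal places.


ratio = compressed/original = 26870/85255 = 0.315172
savings = 1 - ratio = 1 - 0.315172 = 0.684828
as a percentage: 0.684828 * 100 = 68.48%

Space savings = 1 - 26870/85255 = 68.48%


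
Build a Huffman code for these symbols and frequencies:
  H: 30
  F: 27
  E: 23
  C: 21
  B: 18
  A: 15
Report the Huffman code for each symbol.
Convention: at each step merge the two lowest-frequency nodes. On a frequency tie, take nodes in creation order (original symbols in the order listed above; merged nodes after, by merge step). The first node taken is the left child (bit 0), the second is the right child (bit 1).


Huffman tree construction:
Step 1: Merge A(15) + B(18) = 33
Step 2: Merge C(21) + E(23) = 44
Step 3: Merge F(27) + H(30) = 57
Step 4: Merge (A+B)(33) + (C+E)(44) = 77
Step 5: Merge (F+H)(57) + ((A+B)+(C+E))(77) = 134
Read each symbol's code off the tree from the root (left child = 0, right child = 1).

Codes:
  H: 01 (length 2)
  F: 00 (length 2)
  E: 111 (length 3)
  C: 110 (length 3)
  B: 101 (length 3)
  A: 100 (length 3)
Average code length: 345/134 = 2.5746 bits/symbol


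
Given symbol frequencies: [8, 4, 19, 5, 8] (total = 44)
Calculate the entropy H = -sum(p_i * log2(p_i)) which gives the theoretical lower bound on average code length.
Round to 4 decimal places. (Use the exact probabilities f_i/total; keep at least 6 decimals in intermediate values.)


Per-symbol terms -p_i * log2(p_i) with p_i = f_i/44:
  p = 8/44 = 0.181818: log2(p) = -2.459432, -p*log2(p) = 0.447169
  p = 4/44 = 0.090909: log2(p) = -3.459432, -p*log2(p) = 0.314494
  p = 19/44 = 0.431818: log2(p) = -1.211504, -p*log2(p) = 0.523149
  p = 5/44 = 0.113636: log2(p) = -3.137504, -p*log2(p) = 0.356534
  p = 8/44 = 0.181818: log2(p) = -2.459432, -p*log2(p) = 0.447169
H = 0.447169 + 0.314494 + 0.523149 + 0.356534 + 0.447169 = 2.088515

H = 2.0885 bits/symbol


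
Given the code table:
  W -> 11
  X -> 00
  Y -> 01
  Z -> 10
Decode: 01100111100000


Decoding:
01 -> Y
10 -> Z
01 -> Y
11 -> W
10 -> Z
00 -> X
00 -> X


Result: YZYWZXX


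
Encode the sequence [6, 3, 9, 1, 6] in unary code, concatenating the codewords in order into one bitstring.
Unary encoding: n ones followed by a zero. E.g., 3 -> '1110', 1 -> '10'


Encode each number as n ones followed by a terminating 0:
  6 -> 1111110 (7 bits)
  3 -> 1110 (4 bits)
  9 -> 1111111110 (10 bits)
  1 -> 10 (2 bits)
  6 -> 1111110 (7 bits)
Total length = 7 + 4 + 10 + 2 + 7 = 30 bits.

Unary([6, 3, 9, 1, 6]) = 111111011101111111110101111110 (30 bits)


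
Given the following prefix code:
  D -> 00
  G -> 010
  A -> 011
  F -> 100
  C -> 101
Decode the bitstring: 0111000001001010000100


Decoding step by step:
Bits 011 -> A
Bits 100 -> F
Bits 00 -> D
Bits 010 -> G
Bits 010 -> G
Bits 100 -> F
Bits 00 -> D
Bits 100 -> F


Decoded message: AFDGGFDF


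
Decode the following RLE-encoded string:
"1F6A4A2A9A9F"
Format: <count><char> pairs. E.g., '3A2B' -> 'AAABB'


Expanding each <count><char> pair:
  1F -> 'F'
  6A -> 'AAAAAA'
  4A -> 'AAAA'
  2A -> 'AA'
  9A -> 'AAAAAAAAA'
  9F -> 'FFFFFFFFF'

Decoded = FAAAAAAAAAAAAAAAAAAAAAFFFFFFFFF


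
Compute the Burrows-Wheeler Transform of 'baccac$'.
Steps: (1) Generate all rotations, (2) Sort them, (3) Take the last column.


Rotations (sorted):
  0: $baccac -> last char: c
  1: ac$bacc -> last char: c
  2: accac$b -> last char: b
  3: baccac$ -> last char: $
  4: c$bacca -> last char: a
  5: cac$bac -> last char: c
  6: ccac$ba -> last char: a


BWT = ccb$aca


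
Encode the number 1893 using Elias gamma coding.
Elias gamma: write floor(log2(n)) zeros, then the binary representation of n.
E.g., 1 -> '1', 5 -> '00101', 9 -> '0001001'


num_bits = floor(log2(1893)) + 1 = 11
leading_zeros = num_bits - 1 = 10
binary(1893) = 11101100101

Elias gamma(1893) = '0000000000' + '11101100101' = 000000000011101100101 (21 bits)


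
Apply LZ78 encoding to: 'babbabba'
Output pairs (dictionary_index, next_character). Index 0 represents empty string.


LZ78 encoding steps:
Dictionary: {0: ''}
Step 1: w='' (idx 0), next='b' -> output (0, 'b'), add 'b' as idx 1
Step 2: w='' (idx 0), next='a' -> output (0, 'a'), add 'a' as idx 2
Step 3: w='b' (idx 1), next='b' -> output (1, 'b'), add 'bb' as idx 3
Step 4: w='a' (idx 2), next='b' -> output (2, 'b'), add 'ab' as idx 4
Step 5: w='b' (idx 1), next='a' -> output (1, 'a'), add 'ba' as idx 5


Encoded: [(0, 'b'), (0, 'a'), (1, 'b'), (2, 'b'), (1, 'a')]


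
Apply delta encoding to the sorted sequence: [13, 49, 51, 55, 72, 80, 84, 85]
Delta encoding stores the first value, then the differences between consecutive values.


First value: 13
Deltas:
  49 - 13 = 36
  51 - 49 = 2
  55 - 51 = 4
  72 - 55 = 17
  80 - 72 = 8
  84 - 80 = 4
  85 - 84 = 1


Delta encoded: [13, 36, 2, 4, 17, 8, 4, 1]


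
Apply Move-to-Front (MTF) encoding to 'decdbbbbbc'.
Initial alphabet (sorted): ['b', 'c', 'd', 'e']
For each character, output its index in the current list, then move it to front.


MTF encoding:
'd': index 2 in ['b', 'c', 'd', 'e'] -> ['d', 'b', 'c', 'e']
'e': index 3 in ['d', 'b', 'c', 'e'] -> ['e', 'd', 'b', 'c']
'c': index 3 in ['e', 'd', 'b', 'c'] -> ['c', 'e', 'd', 'b']
'd': index 2 in ['c', 'e', 'd', 'b'] -> ['d', 'c', 'e', 'b']
'b': index 3 in ['d', 'c', 'e', 'b'] -> ['b', 'd', 'c', 'e']
'b': index 0 in ['b', 'd', 'c', 'e'] -> ['b', 'd', 'c', 'e']
'b': index 0 in ['b', 'd', 'c', 'e'] -> ['b', 'd', 'c', 'e']
'b': index 0 in ['b', 'd', 'c', 'e'] -> ['b', 'd', 'c', 'e']
'b': index 0 in ['b', 'd', 'c', 'e'] -> ['b', 'd', 'c', 'e']
'c': index 2 in ['b', 'd', 'c', 'e'] -> ['c', 'b', 'd', 'e']


Output: [2, 3, 3, 2, 3, 0, 0, 0, 0, 2]


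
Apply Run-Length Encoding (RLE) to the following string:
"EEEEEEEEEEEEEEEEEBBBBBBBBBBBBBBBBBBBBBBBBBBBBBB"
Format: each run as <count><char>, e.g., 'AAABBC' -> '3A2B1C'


Scanning runs left to right:
  i=0: run of 'E' x 17 -> '17E'
  i=17: run of 'B' x 30 -> '30B'

RLE = 17E30B


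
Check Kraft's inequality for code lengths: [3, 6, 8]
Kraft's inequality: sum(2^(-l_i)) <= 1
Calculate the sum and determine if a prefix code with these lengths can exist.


Sum = 2^(-3) + 2^(-6) + 2^(-8)
    = 0.125 + 0.015625 + 0.00390625
    = 37/256 = 0.14453125
Since 0.14453125 <= 1, Kraft's inequality IS satisfied.
A prefix code with these lengths CAN exist.

Kraft sum = 0.14453125. Satisfied.


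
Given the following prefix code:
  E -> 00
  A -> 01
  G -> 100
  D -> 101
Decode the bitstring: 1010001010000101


Decoding step by step:
Bits 101 -> D
Bits 00 -> E
Bits 01 -> A
Bits 01 -> A
Bits 00 -> E
Bits 00 -> E
Bits 101 -> D


Decoded message: DEAAEED


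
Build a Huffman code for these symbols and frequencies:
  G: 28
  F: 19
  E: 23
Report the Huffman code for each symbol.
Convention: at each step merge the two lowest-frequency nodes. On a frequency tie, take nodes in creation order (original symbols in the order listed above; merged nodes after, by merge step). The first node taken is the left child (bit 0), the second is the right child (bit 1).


Huffman tree construction:
Step 1: Merge F(19) + E(23) = 42
Step 2: Merge G(28) + (F+E)(42) = 70
Read each symbol's code off the tree from the root (left child = 0, right child = 1).

Codes:
  G: 0 (length 1)
  F: 10 (length 2)
  E: 11 (length 2)
Average code length: 112/70 = 1.6000 bits/symbol


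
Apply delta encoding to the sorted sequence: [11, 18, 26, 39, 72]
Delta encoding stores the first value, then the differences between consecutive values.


First value: 11
Deltas:
  18 - 11 = 7
  26 - 18 = 8
  39 - 26 = 13
  72 - 39 = 33


Delta encoded: [11, 7, 8, 13, 33]


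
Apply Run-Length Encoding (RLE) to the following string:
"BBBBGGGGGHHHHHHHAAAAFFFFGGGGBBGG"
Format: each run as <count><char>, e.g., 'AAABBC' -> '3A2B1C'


Scanning runs left to right:
  i=0: run of 'B' x 4 -> '4B'
  i=4: run of 'G' x 5 -> '5G'
  i=9: run of 'H' x 7 -> '7H'
  i=16: run of 'A' x 4 -> '4A'
  i=20: run of 'F' x 4 -> '4F'
  i=24: run of 'G' x 4 -> '4G'
  i=28: run of 'B' x 2 -> '2B'
  i=30: run of 'G' x 2 -> '2G'

RLE = 4B5G7H4A4F4G2B2G


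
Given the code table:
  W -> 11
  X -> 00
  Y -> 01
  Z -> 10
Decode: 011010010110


Decoding:
01 -> Y
10 -> Z
10 -> Z
01 -> Y
01 -> Y
10 -> Z


Result: YZZYYZ


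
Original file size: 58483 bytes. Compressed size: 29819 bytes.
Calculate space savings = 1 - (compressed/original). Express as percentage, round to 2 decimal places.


ratio = compressed/original = 29819/58483 = 0.509875
savings = 1 - ratio = 1 - 0.509875 = 0.490125
as a percentage: 0.490125 * 100 = 49.01%

Space savings = 1 - 29819/58483 = 49.01%


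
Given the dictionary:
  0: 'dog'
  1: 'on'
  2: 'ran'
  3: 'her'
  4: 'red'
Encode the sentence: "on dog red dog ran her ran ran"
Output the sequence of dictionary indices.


Look up each word in the dictionary:
  'on' -> 1
  'dog' -> 0
  'red' -> 4
  'dog' -> 0
  'ran' -> 2
  'her' -> 3
  'ran' -> 2
  'ran' -> 2

Encoded: [1, 0, 4, 0, 2, 3, 2, 2]


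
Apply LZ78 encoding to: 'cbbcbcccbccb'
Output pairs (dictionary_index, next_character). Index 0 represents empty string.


LZ78 encoding steps:
Dictionary: {0: ''}
Step 1: w='' (idx 0), next='c' -> output (0, 'c'), add 'c' as idx 1
Step 2: w='' (idx 0), next='b' -> output (0, 'b'), add 'b' as idx 2
Step 3: w='b' (idx 2), next='c' -> output (2, 'c'), add 'bc' as idx 3
Step 4: w='bc' (idx 3), next='c' -> output (3, 'c'), add 'bcc' as idx 4
Step 5: w='c' (idx 1), next='b' -> output (1, 'b'), add 'cb' as idx 5
Step 6: w='c' (idx 1), next='c' -> output (1, 'c'), add 'cc' as idx 6
Step 7: w='b' (idx 2), end of input -> output (2, '')


Encoded: [(0, 'c'), (0, 'b'), (2, 'c'), (3, 'c'), (1, 'b'), (1, 'c'), (2, '')]


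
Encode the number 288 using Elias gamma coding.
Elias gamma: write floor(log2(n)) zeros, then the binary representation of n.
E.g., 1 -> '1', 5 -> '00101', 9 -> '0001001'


num_bits = floor(log2(288)) + 1 = 9
leading_zeros = num_bits - 1 = 8
binary(288) = 100100000

Elias gamma(288) = '00000000' + '100100000' = 00000000100100000 (17 bits)


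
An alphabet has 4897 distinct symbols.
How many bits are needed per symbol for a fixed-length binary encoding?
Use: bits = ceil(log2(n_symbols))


log2(4897) = 12.2577
Bracket: 2^12 = 4096 < 4897 <= 2^13 = 8192
So ceil(log2(4897)) = 13

bits = ceil(log2(4897)) = ceil(12.2577) = 13 bits


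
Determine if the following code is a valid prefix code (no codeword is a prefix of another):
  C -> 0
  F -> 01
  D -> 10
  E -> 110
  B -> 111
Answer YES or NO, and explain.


Checking each pair (does one codeword prefix another?):
  C='0' vs F='01': prefix -- VIOLATION

NO -- this is NOT a valid prefix code. C (0) is a prefix of F (01).


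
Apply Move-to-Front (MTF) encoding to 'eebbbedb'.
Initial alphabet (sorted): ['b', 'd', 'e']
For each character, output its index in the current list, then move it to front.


MTF encoding:
'e': index 2 in ['b', 'd', 'e'] -> ['e', 'b', 'd']
'e': index 0 in ['e', 'b', 'd'] -> ['e', 'b', 'd']
'b': index 1 in ['e', 'b', 'd'] -> ['b', 'e', 'd']
'b': index 0 in ['b', 'e', 'd'] -> ['b', 'e', 'd']
'b': index 0 in ['b', 'e', 'd'] -> ['b', 'e', 'd']
'e': index 1 in ['b', 'e', 'd'] -> ['e', 'b', 'd']
'd': index 2 in ['e', 'b', 'd'] -> ['d', 'e', 'b']
'b': index 2 in ['d', 'e', 'b'] -> ['b', 'd', 'e']


Output: [2, 0, 1, 0, 0, 1, 2, 2]


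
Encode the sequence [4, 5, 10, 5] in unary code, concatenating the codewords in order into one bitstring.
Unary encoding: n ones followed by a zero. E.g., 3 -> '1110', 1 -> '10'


Encode each number as n ones followed by a terminating 0:
  4 -> 11110 (5 bits)
  5 -> 111110 (6 bits)
  10 -> 11111111110 (11 bits)
  5 -> 111110 (6 bits)
Total length = 5 + 6 + 11 + 6 = 28 bits.

Unary([4, 5, 10, 5]) = 1111011111011111111110111110 (28 bits)


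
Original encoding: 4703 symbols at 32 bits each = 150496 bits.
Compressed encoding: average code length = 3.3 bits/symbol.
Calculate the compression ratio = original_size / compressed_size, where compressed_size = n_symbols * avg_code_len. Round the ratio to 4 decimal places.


original_size = n_symbols * orig_bits = 4703 * 32 = 150496 bits
compressed_size = n_symbols * avg_code_len = 4703 * 3.3 = 15519.9 bits
ratio = original_size / compressed_size = 150496 / 15519.9 = 9.697

Compression ratio = 9.697


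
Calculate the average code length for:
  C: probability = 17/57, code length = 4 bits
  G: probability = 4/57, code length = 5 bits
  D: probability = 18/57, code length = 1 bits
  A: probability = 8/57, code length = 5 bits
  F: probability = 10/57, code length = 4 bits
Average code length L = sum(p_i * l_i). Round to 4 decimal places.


Weighted contributions p_i * l_i:
  C: (17/57) * 4 = 68/57
  G: (4/57) * 5 = 20/57
  D: (18/57) * 1 = 18/57
  A: (8/57) * 5 = 40/57
  F: (10/57) * 4 = 40/57
Sum = (68 + 20 + 18 + 40 + 40)/57 = 186/57

L = 186/57 = 3.2632 bits/symbol


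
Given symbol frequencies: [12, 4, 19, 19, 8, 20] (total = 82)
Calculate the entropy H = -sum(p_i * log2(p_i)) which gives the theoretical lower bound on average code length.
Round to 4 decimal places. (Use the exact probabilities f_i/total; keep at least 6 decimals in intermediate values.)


Per-symbol terms -p_i * log2(p_i) with p_i = f_i/82:
  p = 12/82 = 0.146341: log2(p) = -2.772590, -p*log2(p) = 0.405745
  p = 4/82 = 0.048780: log2(p) = -4.357552, -p*log2(p) = 0.212564
  p = 19/82 = 0.231707: log2(p) = -2.109624, -p*log2(p) = 0.488815
  p = 19/82 = 0.231707: log2(p) = -2.109624, -p*log2(p) = 0.488815
  p = 8/82 = 0.097561: log2(p) = -3.357552, -p*log2(p) = 0.327566
  p = 20/82 = 0.243902: log2(p) = -2.035624, -p*log2(p) = 0.496494
H = 0.405745 + 0.212564 + 0.488815 + 0.488815 + 0.327566 + 0.496494 = 2.419999

H = 2.42 bits/symbol


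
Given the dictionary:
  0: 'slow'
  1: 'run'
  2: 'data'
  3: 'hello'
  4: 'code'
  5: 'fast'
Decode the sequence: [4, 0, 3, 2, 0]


Look up each index in the dictionary:
  4 -> 'code'
  0 -> 'slow'
  3 -> 'hello'
  2 -> 'data'
  0 -> 'slow'

Decoded: "code slow hello data slow"


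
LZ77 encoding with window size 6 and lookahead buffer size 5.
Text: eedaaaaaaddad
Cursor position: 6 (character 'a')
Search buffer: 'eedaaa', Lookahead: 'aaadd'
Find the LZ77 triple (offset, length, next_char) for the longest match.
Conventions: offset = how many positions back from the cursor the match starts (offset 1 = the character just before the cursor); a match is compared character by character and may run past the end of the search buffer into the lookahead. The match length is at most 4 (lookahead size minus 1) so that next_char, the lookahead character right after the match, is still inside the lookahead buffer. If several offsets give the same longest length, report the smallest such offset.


Try each offset into the search buffer:
  offset=1 (pos 5, char 'a'): match length 3
  offset=2 (pos 4, char 'a'): match length 3
  offset=3 (pos 3, char 'a'): match length 3
  offset=4 (pos 2, char 'd'): match length 0
  offset=5 (pos 1, char 'e'): match length 0
  offset=6 (pos 0, char 'e'): match length 0
Longest match has length 3, found at offsets 1, 2, 3; take the smallest, offset 1.
next_char = character at position 6 + 3 = 9 -> 'd'

Best match: offset=1, length=3 (matching 'aaa' starting at position 5)
LZ77 triple: (1, 3, 'd')


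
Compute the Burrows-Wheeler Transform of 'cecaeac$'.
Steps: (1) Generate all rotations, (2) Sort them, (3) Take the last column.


Rotations (sorted):
  0: $cecaeac -> last char: c
  1: ac$cecae -> last char: e
  2: aeac$cec -> last char: c
  3: c$cecaea -> last char: a
  4: caeac$ce -> last char: e
  5: cecaeac$ -> last char: $
  6: eac$ceca -> last char: a
  7: ecaeac$c -> last char: c


BWT = cecae$ac


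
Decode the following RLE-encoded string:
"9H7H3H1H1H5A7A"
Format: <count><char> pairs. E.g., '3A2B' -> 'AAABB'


Expanding each <count><char> pair:
  9H -> 'HHHHHHHHH'
  7H -> 'HHHHHHH'
  3H -> 'HHH'
  1H -> 'H'
  1H -> 'H'
  5A -> 'AAAAA'
  7A -> 'AAAAAAA'

Decoded = HHHHHHHHHHHHHHHHHHHHHAAAAAAAAAAAA


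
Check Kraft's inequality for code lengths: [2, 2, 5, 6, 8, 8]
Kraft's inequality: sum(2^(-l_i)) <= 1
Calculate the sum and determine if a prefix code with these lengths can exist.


Sum = 2^(-2) + 2^(-2) + 2^(-5) + 2^(-6) + 2^(-8) + 2^(-8)
    = 0.25 + 0.25 + 0.03125 + 0.015625 + 0.00390625 + 0.00390625
    = 142/256 = 0.5546875
Since 0.5546875 <= 1, Kraft's inequality IS satisfied.
A prefix code with these lengths CAN exist.

Kraft sum = 0.5546875. Satisfied.


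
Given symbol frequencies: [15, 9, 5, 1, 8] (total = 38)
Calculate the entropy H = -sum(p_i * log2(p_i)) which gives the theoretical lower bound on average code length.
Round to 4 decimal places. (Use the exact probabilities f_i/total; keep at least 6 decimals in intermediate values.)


Per-symbol terms -p_i * log2(p_i) with p_i = f_i/38:
  p = 15/38 = 0.394737: log2(p) = -1.341037, -p*log2(p) = 0.529357
  p = 9/38 = 0.236842: log2(p) = -2.078003, -p*log2(p) = 0.492158
  p = 5/38 = 0.131579: log2(p) = -2.925999, -p*log2(p) = 0.385000
  p = 1/38 = 0.026316: log2(p) = -5.247928, -p*log2(p) = 0.138103
  p = 8/38 = 0.210526: log2(p) = -2.247928, -p*log2(p) = 0.473248
H = 0.529357 + 0.492158 + 0.385000 + 0.138103 + 0.473248 = 2.017866

H = 2.0179 bits/symbol


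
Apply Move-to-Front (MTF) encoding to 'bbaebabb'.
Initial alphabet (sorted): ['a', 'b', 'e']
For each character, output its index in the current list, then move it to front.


MTF encoding:
'b': index 1 in ['a', 'b', 'e'] -> ['b', 'a', 'e']
'b': index 0 in ['b', 'a', 'e'] -> ['b', 'a', 'e']
'a': index 1 in ['b', 'a', 'e'] -> ['a', 'b', 'e']
'e': index 2 in ['a', 'b', 'e'] -> ['e', 'a', 'b']
'b': index 2 in ['e', 'a', 'b'] -> ['b', 'e', 'a']
'a': index 2 in ['b', 'e', 'a'] -> ['a', 'b', 'e']
'b': index 1 in ['a', 'b', 'e'] -> ['b', 'a', 'e']
'b': index 0 in ['b', 'a', 'e'] -> ['b', 'a', 'e']


Output: [1, 0, 1, 2, 2, 2, 1, 0]


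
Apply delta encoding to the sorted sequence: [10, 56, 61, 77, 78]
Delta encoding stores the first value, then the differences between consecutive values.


First value: 10
Deltas:
  56 - 10 = 46
  61 - 56 = 5
  77 - 61 = 16
  78 - 77 = 1


Delta encoded: [10, 46, 5, 16, 1]


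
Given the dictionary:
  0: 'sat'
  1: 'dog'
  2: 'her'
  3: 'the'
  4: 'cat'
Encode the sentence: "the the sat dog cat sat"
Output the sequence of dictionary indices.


Look up each word in the dictionary:
  'the' -> 3
  'the' -> 3
  'sat' -> 0
  'dog' -> 1
  'cat' -> 4
  'sat' -> 0

Encoded: [3, 3, 0, 1, 4, 0]


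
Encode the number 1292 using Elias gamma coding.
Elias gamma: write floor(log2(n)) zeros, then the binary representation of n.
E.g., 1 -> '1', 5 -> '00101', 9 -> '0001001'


num_bits = floor(log2(1292)) + 1 = 11
leading_zeros = num_bits - 1 = 10
binary(1292) = 10100001100

Elias gamma(1292) = '0000000000' + '10100001100' = 000000000010100001100 (21 bits)


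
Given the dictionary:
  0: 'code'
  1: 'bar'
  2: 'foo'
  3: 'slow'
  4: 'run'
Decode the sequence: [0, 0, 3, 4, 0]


Look up each index in the dictionary:
  0 -> 'code'
  0 -> 'code'
  3 -> 'slow'
  4 -> 'run'
  0 -> 'code'

Decoded: "code code slow run code"


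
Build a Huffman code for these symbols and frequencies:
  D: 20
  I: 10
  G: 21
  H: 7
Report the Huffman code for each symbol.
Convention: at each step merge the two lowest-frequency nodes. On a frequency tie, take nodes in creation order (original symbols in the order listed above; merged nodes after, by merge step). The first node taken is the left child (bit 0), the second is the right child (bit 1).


Huffman tree construction:
Step 1: Merge H(7) + I(10) = 17
Step 2: Merge (H+I)(17) + D(20) = 37
Step 3: Merge G(21) + ((H+I)+D)(37) = 58
Read each symbol's code off the tree from the root (left child = 0, right child = 1).

Codes:
  D: 11 (length 2)
  I: 101 (length 3)
  G: 0 (length 1)
  H: 100 (length 3)
Average code length: 112/58 = 1.9310 bits/symbol


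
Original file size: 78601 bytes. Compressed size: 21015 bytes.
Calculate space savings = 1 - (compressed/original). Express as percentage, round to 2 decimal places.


ratio = compressed/original = 21015/78601 = 0.267363
savings = 1 - ratio = 1 - 0.267363 = 0.732637
as a percentage: 0.732637 * 100 = 73.26%

Space savings = 1 - 21015/78601 = 73.26%


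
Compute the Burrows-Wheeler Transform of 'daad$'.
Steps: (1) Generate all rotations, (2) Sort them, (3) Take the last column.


Rotations (sorted):
  0: $daad -> last char: d
  1: aad$d -> last char: d
  2: ad$da -> last char: a
  3: d$daa -> last char: a
  4: daad$ -> last char: $


BWT = ddaa$


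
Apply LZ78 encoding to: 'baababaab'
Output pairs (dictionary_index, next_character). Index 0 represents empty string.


LZ78 encoding steps:
Dictionary: {0: ''}
Step 1: w='' (idx 0), next='b' -> output (0, 'b'), add 'b' as idx 1
Step 2: w='' (idx 0), next='a' -> output (0, 'a'), add 'a' as idx 2
Step 3: w='a' (idx 2), next='b' -> output (2, 'b'), add 'ab' as idx 3
Step 4: w='ab' (idx 3), next='a' -> output (3, 'a'), add 'aba' as idx 4
Step 5: w='ab' (idx 3), end of input -> output (3, '')


Encoded: [(0, 'b'), (0, 'a'), (2, 'b'), (3, 'a'), (3, '')]


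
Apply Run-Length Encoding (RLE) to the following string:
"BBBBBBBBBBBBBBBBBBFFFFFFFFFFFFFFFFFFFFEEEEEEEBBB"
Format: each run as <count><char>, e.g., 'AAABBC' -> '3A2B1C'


Scanning runs left to right:
  i=0: run of 'B' x 18 -> '18B'
  i=18: run of 'F' x 20 -> '20F'
  i=38: run of 'E' x 7 -> '7E'
  i=45: run of 'B' x 3 -> '3B'

RLE = 18B20F7E3B


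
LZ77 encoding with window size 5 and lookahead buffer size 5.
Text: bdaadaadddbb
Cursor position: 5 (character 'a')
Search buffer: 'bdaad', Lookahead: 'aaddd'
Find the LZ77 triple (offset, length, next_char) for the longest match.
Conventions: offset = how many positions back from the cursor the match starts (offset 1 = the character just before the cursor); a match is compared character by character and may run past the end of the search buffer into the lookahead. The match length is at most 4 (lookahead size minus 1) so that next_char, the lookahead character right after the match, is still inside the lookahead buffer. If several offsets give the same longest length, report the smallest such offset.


Try each offset into the search buffer:
  offset=1 (pos 4, char 'd'): match length 0
  offset=2 (pos 3, char 'a'): match length 1
  offset=3 (pos 2, char 'a'): match length 3
  offset=4 (pos 1, char 'd'): match length 0
  offset=5 (pos 0, char 'b'): match length 0
Longest match has length 3 at offset 3.
next_char = character at position 5 + 3 = 8 -> 'd'

Best match: offset=3, length=3 (matching 'aad' starting at position 2)
LZ77 triple: (3, 3, 'd')


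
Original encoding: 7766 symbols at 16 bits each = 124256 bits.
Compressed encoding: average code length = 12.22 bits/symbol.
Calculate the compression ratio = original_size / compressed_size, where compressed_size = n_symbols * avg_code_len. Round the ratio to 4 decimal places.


original_size = n_symbols * orig_bits = 7766 * 16 = 124256 bits
compressed_size = n_symbols * avg_code_len = 7766 * 12.22 = 94900.52 bits
ratio = original_size / compressed_size = 124256 / 94900.52 = 1.3093

Compression ratio = 1.3093


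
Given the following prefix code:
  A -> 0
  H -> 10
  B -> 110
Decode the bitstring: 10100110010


Decoding step by step:
Bits 10 -> H
Bits 10 -> H
Bits 0 -> A
Bits 110 -> B
Bits 0 -> A
Bits 10 -> H


Decoded message: HHABAH


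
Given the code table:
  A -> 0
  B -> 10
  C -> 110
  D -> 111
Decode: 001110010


Decoding:
0 -> A
0 -> A
111 -> D
0 -> A
0 -> A
10 -> B


Result: AADAAB


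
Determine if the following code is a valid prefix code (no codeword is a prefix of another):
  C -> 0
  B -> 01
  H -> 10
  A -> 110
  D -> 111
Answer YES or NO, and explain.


Checking each pair (does one codeword prefix another?):
  C='0' vs B='01': prefix -- VIOLATION

NO -- this is NOT a valid prefix code. C (0) is a prefix of B (01).


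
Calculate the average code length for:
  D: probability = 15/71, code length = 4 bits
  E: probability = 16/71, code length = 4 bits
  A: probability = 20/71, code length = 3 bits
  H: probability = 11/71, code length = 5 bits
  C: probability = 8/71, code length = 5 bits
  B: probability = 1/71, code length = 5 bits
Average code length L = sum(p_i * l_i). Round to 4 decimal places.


Weighted contributions p_i * l_i:
  D: (15/71) * 4 = 60/71
  E: (16/71) * 4 = 64/71
  A: (20/71) * 3 = 60/71
  H: (11/71) * 5 = 55/71
  C: (8/71) * 5 = 40/71
  B: (1/71) * 5 = 5/71
Sum = (60 + 64 + 60 + 55 + 40 + 5)/71 = 284/71

L = 284/71 = 4.0000 bits/symbol


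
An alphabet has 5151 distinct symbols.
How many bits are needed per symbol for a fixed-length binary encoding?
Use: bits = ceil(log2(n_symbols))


log2(5151) = 12.3306
Bracket: 2^12 = 4096 < 5151 <= 2^13 = 8192
So ceil(log2(5151)) = 13

bits = ceil(log2(5151)) = ceil(12.3306) = 13 bits


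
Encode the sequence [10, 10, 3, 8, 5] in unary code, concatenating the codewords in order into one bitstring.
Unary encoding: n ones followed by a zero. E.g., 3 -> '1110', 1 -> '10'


Encode each number as n ones followed by a terminating 0:
  10 -> 11111111110 (11 bits)
  10 -> 11111111110 (11 bits)
  3 -> 1110 (4 bits)
  8 -> 111111110 (9 bits)
  5 -> 111110 (6 bits)
Total length = 11 + 11 + 4 + 9 + 6 = 41 bits.

Unary([10, 10, 3, 8, 5]) = 11111111110111111111101110111111110111110 (41 bits)


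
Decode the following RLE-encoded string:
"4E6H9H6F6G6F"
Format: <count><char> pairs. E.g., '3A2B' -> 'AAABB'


Expanding each <count><char> pair:
  4E -> 'EEEE'
  6H -> 'HHHHHH'
  9H -> 'HHHHHHHHH'
  6F -> 'FFFFFF'
  6G -> 'GGGGGG'
  6F -> 'FFFFFF'

Decoded = EEEEHHHHHHHHHHHHHHHFFFFFFGGGGGGFFFFFF


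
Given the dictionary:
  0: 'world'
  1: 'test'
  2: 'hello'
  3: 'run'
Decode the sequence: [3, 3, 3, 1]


Look up each index in the dictionary:
  3 -> 'run'
  3 -> 'run'
  3 -> 'run'
  1 -> 'test'

Decoded: "run run run test"


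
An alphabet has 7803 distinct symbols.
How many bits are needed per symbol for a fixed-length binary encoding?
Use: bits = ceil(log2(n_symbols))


log2(7803) = 12.9298
Bracket: 2^12 = 4096 < 7803 <= 2^13 = 8192
So ceil(log2(7803)) = 13

bits = ceil(log2(7803)) = ceil(12.9298) = 13 bits


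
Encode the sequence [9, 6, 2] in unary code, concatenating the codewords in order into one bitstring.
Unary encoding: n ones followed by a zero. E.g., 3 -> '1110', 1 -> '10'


Encode each number as n ones followed by a terminating 0:
  9 -> 1111111110 (10 bits)
  6 -> 1111110 (7 bits)
  2 -> 110 (3 bits)
Total length = 10 + 7 + 3 = 20 bits.

Unary([9, 6, 2]) = 11111111101111110110 (20 bits)


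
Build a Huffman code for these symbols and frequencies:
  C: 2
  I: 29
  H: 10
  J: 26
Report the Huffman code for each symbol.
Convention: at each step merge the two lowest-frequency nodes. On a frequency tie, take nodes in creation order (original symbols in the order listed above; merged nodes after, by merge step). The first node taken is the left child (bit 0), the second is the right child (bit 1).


Huffman tree construction:
Step 1: Merge C(2) + H(10) = 12
Step 2: Merge (C+H)(12) + J(26) = 38
Step 3: Merge I(29) + ((C+H)+J)(38) = 67
Read each symbol's code off the tree from the root (left child = 0, right child = 1).

Codes:
  C: 100 (length 3)
  I: 0 (length 1)
  H: 101 (length 3)
  J: 11 (length 2)
Average code length: 117/67 = 1.7463 bits/symbol


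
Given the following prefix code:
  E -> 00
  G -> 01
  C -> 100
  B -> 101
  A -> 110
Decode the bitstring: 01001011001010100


Decoding step by step:
Bits 01 -> G
Bits 00 -> E
Bits 101 -> B
Bits 100 -> C
Bits 101 -> B
Bits 01 -> G
Bits 00 -> E


Decoded message: GEBCBGE


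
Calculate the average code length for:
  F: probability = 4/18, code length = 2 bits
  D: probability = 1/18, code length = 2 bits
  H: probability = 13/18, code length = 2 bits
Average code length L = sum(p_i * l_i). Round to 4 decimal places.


Weighted contributions p_i * l_i:
  F: (4/18) * 2 = 8/18
  D: (1/18) * 2 = 2/18
  H: (13/18) * 2 = 26/18
Sum = (8 + 2 + 26)/18 = 36/18

L = 36/18 = 2.0000 bits/symbol


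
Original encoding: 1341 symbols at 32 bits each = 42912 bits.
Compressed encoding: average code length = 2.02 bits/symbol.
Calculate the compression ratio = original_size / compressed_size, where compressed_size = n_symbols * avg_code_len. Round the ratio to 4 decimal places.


original_size = n_symbols * orig_bits = 1341 * 32 = 42912 bits
compressed_size = n_symbols * avg_code_len = 1341 * 2.02 = 2708.82 bits
ratio = original_size / compressed_size = 42912 / 2708.82 = 15.8416

Compression ratio = 15.8416


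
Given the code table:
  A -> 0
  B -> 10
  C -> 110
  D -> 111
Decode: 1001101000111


Decoding:
10 -> B
0 -> A
110 -> C
10 -> B
0 -> A
0 -> A
111 -> D


Result: BACBAAD


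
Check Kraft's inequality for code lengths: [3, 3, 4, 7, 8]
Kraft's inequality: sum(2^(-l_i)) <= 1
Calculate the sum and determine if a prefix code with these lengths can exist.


Sum = 2^(-3) + 2^(-3) + 2^(-4) + 2^(-7) + 2^(-8)
    = 0.125 + 0.125 + 0.0625 + 0.0078125 + 0.00390625
    = 83/256 = 0.32421875
Since 0.32421875 <= 1, Kraft's inequality IS satisfied.
A prefix code with these lengths CAN exist.

Kraft sum = 0.32421875. Satisfied.


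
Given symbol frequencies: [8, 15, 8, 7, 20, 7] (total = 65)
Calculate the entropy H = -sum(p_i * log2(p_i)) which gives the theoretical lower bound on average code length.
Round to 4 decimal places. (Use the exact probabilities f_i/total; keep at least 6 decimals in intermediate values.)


Per-symbol terms -p_i * log2(p_i) with p_i = f_i/65:
  p = 8/65 = 0.123077: log2(p) = -3.022368, -p*log2(p) = 0.371984
  p = 15/65 = 0.230769: log2(p) = -2.115477, -p*log2(p) = 0.488187
  p = 8/65 = 0.123077: log2(p) = -3.022368, -p*log2(p) = 0.371984
  p = 7/65 = 0.107692: log2(p) = -3.215013, -p*log2(p) = 0.346232
  p = 20/65 = 0.307692: log2(p) = -1.700440, -p*log2(p) = 0.523212
  p = 7/65 = 0.107692: log2(p) = -3.215013, -p*log2(p) = 0.346232
H = 0.371984 + 0.488187 + 0.371984 + 0.346232 + 0.523212 + 0.346232 = 2.447831

H = 2.4478 bits/symbol


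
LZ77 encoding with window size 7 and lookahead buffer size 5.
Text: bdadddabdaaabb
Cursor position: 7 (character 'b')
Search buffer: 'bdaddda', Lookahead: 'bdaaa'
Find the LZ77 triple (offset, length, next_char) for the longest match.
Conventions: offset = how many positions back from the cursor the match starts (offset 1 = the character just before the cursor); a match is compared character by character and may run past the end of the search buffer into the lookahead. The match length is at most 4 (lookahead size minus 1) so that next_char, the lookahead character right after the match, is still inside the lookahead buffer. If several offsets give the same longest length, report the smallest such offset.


Try each offset into the search buffer:
  offset=1 (pos 6, char 'a'): match length 0
  offset=2 (pos 5, char 'd'): match length 0
  offset=3 (pos 4, char 'd'): match length 0
  offset=4 (pos 3, char 'd'): match length 0
  offset=5 (pos 2, char 'a'): match length 0
  offset=6 (pos 1, char 'd'): match length 0
  offset=7 (pos 0, char 'b'): match length 3
Longest match has length 3 at offset 7.
next_char = character at position 7 + 3 = 10 -> 'a'

Best match: offset=7, length=3 (matching 'bda' starting at position 0)
LZ77 triple: (7, 3, 'a')


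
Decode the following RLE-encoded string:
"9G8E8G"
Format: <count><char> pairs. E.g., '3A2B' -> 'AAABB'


Expanding each <count><char> pair:
  9G -> 'GGGGGGGGG'
  8E -> 'EEEEEEEE'
  8G -> 'GGGGGGGG'

Decoded = GGGGGGGGGEEEEEEEEGGGGGGGG


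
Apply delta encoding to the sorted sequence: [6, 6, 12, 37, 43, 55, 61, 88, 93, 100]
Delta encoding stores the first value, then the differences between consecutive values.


First value: 6
Deltas:
  6 - 6 = 0
  12 - 6 = 6
  37 - 12 = 25
  43 - 37 = 6
  55 - 43 = 12
  61 - 55 = 6
  88 - 61 = 27
  93 - 88 = 5
  100 - 93 = 7


Delta encoded: [6, 0, 6, 25, 6, 12, 6, 27, 5, 7]


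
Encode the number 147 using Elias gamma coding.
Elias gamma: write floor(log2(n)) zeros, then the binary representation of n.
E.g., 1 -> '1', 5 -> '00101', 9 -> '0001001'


num_bits = floor(log2(147)) + 1 = 8
leading_zeros = num_bits - 1 = 7
binary(147) = 10010011

Elias gamma(147) = '0000000' + '10010011' = 000000010010011 (15 bits)


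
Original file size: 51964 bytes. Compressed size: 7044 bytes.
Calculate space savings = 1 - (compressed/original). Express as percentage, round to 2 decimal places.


ratio = compressed/original = 7044/51964 = 0.135555
savings = 1 - ratio = 1 - 0.135555 = 0.864445
as a percentage: 0.864445 * 100 = 86.44%

Space savings = 1 - 7044/51964 = 86.44%


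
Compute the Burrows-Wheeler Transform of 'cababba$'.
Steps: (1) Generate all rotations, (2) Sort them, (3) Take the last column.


Rotations (sorted):
  0: $cababba -> last char: a
  1: a$cababb -> last char: b
  2: ababba$c -> last char: c
  3: abba$cab -> last char: b
  4: ba$cabab -> last char: b
  5: babba$ca -> last char: a
  6: bba$caba -> last char: a
  7: cababba$ -> last char: $


BWT = abcbbaa$


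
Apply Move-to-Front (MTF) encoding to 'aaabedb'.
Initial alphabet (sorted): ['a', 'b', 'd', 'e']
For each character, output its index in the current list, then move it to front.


MTF encoding:
'a': index 0 in ['a', 'b', 'd', 'e'] -> ['a', 'b', 'd', 'e']
'a': index 0 in ['a', 'b', 'd', 'e'] -> ['a', 'b', 'd', 'e']
'a': index 0 in ['a', 'b', 'd', 'e'] -> ['a', 'b', 'd', 'e']
'b': index 1 in ['a', 'b', 'd', 'e'] -> ['b', 'a', 'd', 'e']
'e': index 3 in ['b', 'a', 'd', 'e'] -> ['e', 'b', 'a', 'd']
'd': index 3 in ['e', 'b', 'a', 'd'] -> ['d', 'e', 'b', 'a']
'b': index 2 in ['d', 'e', 'b', 'a'] -> ['b', 'd', 'e', 'a']


Output: [0, 0, 0, 1, 3, 3, 2]


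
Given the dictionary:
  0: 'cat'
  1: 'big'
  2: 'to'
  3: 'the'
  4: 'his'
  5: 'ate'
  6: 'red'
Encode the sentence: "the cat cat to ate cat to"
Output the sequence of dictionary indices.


Look up each word in the dictionary:
  'the' -> 3
  'cat' -> 0
  'cat' -> 0
  'to' -> 2
  'ate' -> 5
  'cat' -> 0
  'to' -> 2

Encoded: [3, 0, 0, 2, 5, 0, 2]


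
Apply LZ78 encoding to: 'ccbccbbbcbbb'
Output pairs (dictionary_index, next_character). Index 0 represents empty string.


LZ78 encoding steps:
Dictionary: {0: ''}
Step 1: w='' (idx 0), next='c' -> output (0, 'c'), add 'c' as idx 1
Step 2: w='c' (idx 1), next='b' -> output (1, 'b'), add 'cb' as idx 2
Step 3: w='c' (idx 1), next='c' -> output (1, 'c'), add 'cc' as idx 3
Step 4: w='' (idx 0), next='b' -> output (0, 'b'), add 'b' as idx 4
Step 5: w='b' (idx 4), next='b' -> output (4, 'b'), add 'bb' as idx 5
Step 6: w='cb' (idx 2), next='b' -> output (2, 'b'), add 'cbb' as idx 6
Step 7: w='b' (idx 4), end of input -> output (4, '')


Encoded: [(0, 'c'), (1, 'b'), (1, 'c'), (0, 'b'), (4, 'b'), (2, 'b'), (4, '')]


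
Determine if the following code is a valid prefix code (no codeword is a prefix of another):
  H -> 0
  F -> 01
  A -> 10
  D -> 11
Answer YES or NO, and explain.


Checking each pair (does one codeword prefix another?):
  H='0' vs F='01': prefix -- VIOLATION

NO -- this is NOT a valid prefix code. H (0) is a prefix of F (01).


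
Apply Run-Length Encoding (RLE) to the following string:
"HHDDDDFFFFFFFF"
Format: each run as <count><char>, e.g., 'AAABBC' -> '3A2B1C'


Scanning runs left to right:
  i=0: run of 'H' x 2 -> '2H'
  i=2: run of 'D' x 4 -> '4D'
  i=6: run of 'F' x 8 -> '8F'

RLE = 2H4D8F


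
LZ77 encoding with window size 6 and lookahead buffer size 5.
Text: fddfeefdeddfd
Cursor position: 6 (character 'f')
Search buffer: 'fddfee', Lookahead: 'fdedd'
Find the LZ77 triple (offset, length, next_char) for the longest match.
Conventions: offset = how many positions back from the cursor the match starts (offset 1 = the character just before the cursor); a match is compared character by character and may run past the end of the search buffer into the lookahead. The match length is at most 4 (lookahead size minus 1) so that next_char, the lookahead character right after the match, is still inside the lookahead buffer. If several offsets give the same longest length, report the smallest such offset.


Try each offset into the search buffer:
  offset=1 (pos 5, char 'e'): match length 0
  offset=2 (pos 4, char 'e'): match length 0
  offset=3 (pos 3, char 'f'): match length 1
  offset=4 (pos 2, char 'd'): match length 0
  offset=5 (pos 1, char 'd'): match length 0
  offset=6 (pos 0, char 'f'): match length 2
Longest match has length 2 at offset 6.
next_char = character at position 6 + 2 = 8 -> 'e'

Best match: offset=6, length=2 (matching 'fd' starting at position 0)
LZ77 triple: (6, 2, 'e')
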